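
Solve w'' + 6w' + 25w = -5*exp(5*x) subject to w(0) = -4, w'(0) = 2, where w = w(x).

w = -exp(5*x)/16 - 63*cos(4*x)*exp(-3*x)/16 - 19*exp(-3*x)*sin(4*x)/8

Characteristic equation r² + 6r + 25 = 0 has discriminant (6)² - 4·(25) = -64 < 0, so r = -3 ± 4i.
Hence w_h = C1*cos(4*x)*exp(-3*x) + C2*exp(-3*x)*sin(4*x).
Try w_p = A*exp(5*x). Substituting into the equation and dividing by exp(5*x) gives A = -1/16, so w_p = -exp(5*x)/16.
General solution: w = -exp(5*x)/16 + C1*cos(4*x)*exp(-3*x) + C2*exp(-3*x)*sin(4*x).
Apply the initial conditions: w(0) = -1/16 + C1 = -4 and w'(0) = -5/16 - 3*C1 + 4*C2 = 2. Solving gives C1 = -63/16, C2 = -19/8.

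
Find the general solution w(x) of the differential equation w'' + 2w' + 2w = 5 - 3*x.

Characteristic equation r² + 2r + 2 = 0 has discriminant (2)² - 4·(2) = -4 < 0, so r = -1 ± i.
Hence w_h = C1*cos(x)*exp(-x) + C2*exp(-x)*sin(x).
For the particular solution try w_p = A0 + A1*x. Substituting and matching coefficients of each power of x gives A0 = 4, A1 = -3/2, so w_p = 4 - 3*x/2.

w = 4 - 3*x/2 + C1*cos(x)*exp(-x) + C2*exp(-x)*sin(x)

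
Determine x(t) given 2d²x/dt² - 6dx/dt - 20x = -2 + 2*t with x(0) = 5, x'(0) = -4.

x = 13/100 - t/10 + 113*exp(-2*t)/28 + 146*exp(5*t)/175

Divide through by 2: x'' - 3x' - 10x = -1 + t.
Characteristic equation r² - 3r - 10 = 0 factors as (r + 2)(r - 5) = 0, so r = -2, 5.
Hence x_h = C1*exp(-2*t) + C2*exp(5*t).
For the particular solution try x_p = A0 + A1*t. Substituting and matching coefficients of each power of t gives A0 = 13/100, A1 = -1/10, so x_p = 13/100 - t/10.
General solution: x = 13/100 - t/10 + C1*exp(-2*t) + C2*exp(5*t).
Apply the initial conditions: x(0) = 13/100 + C1 + C2 = 5 and x'(0) = -1/10 - 2*C1 + 5*C2 = -4. Solving gives C1 = 113/28, C2 = 146/175.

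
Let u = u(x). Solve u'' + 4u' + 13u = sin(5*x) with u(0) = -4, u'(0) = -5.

u = -5*cos(5*x)/136 - 3*sin(5*x)/136 - 581*exp(-2*x)*sin(3*x)/136 - 539*cos(3*x)*exp(-2*x)/136

Characteristic equation r² + 4r + 13 = 0 has discriminant (4)² - 4·(13) = -36 < 0, so r = -2 ± 3i.
Hence u_h = C1*cos(3*x)*exp(-2*x) + C2*exp(-2*x)*sin(3*x).
Try u_p = A*cos(5*x) + B*sin(5*x). Substituting and equating the coefficients of cos(5x) and sin(5x) gives A = -5/136, B = -3/136, so u_p = -5*cos(5*x)/136 - 3*sin(5*x)/136.
General solution: u = -5*cos(5*x)/136 - 3*sin(5*x)/136 + C1*cos(3*x)*exp(-2*x) + C2*exp(-2*x)*sin(3*x).
Apply the initial conditions: u(0) = -5/136 + C1 = -4 and u'(0) = -15/136 - 2*C1 + 3*C2 = -5. Solving gives C1 = -539/136, C2 = -581/136.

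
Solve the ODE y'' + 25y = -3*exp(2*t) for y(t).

y = -3*exp(2*t)/29 + C1*cos(5*t) + C2*sin(5*t)

Characteristic equation r² + 25 = 0 has discriminant (0)² - 4·(25) = -100 < 0, so r = ± 5i.
Hence y_h = C1*cos(5*t) + C2*sin(5*t).
Try y_p = A*exp(2*t). Substituting into the equation and dividing by exp(2*t) gives A = -3/29, so y_p = -3*exp(2*t)/29.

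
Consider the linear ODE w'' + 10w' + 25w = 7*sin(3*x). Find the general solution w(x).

Characteristic equation r² + 10r + 25 = 0 has discriminant (10)² - 4·(25) = 0, so r = -5 is a repeated root.
Hence w_h = (C1 + C2*x)*exp(-5*x).
Try w_p = A*cos(3*x) + B*sin(3*x). Substituting and equating the coefficients of cos(3x) and sin(3x) gives A = -105/578, B = 28/289, so w_p = -105*cos(3*x)/578 + 28*sin(3*x)/289.

w = -105*cos(3*x)/578 + 28*sin(3*x)/289 + C1*exp(-5*x) + C2*x*exp(-5*x)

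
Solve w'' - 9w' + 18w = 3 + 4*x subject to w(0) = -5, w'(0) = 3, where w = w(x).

Characteristic equation r² - 9r + 18 = 0 factors as (r - 3)(r - 6) = 0, so r = 3, 6.
Hence w_h = C1*exp(3*x) + C2*exp(6*x).
For the particular solution try w_p = A0 + A1*x. Substituting and matching coefficients of each power of x gives A0 = 5/18, A1 = 2/9, so w_p = 5/18 + 2*x/9.
General solution: w = 5/18 + 2*x/9 + C1*exp(3*x) + C2*exp(6*x).
Apply the initial conditions: w(0) = 5/18 + C1 + C2 = -5 and w'(0) = 2/9 + 3*C1 + 6*C2 = 3. Solving gives C1 = -310/27, C2 = 335/54.

w = 5/18 - 310*exp(3*x)/27 + 2*x/9 + 335*exp(6*x)/54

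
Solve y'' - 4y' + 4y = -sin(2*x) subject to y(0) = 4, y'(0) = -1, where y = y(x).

y = -cos(2*x)/8 + 33*exp(2*x)/8 - 37*x*exp(2*x)/4

Characteristic equation r² - 4r + 4 = 0 has discriminant (-4)² - 4·(4) = 0, so r = 2 is a repeated root.
Hence y_h = (C1 + C2*x)*exp(2*x).
Try y_p = A*cos(2*x) + B*sin(2*x). Substituting and equating the coefficients of cos(2x) and sin(2x) gives A = -1/8, B = 0, so y_p = -cos(2*x)/8.
General solution: y = -cos(2*x)/8 + C1*exp(2*x) + C2*x*exp(2*x).
Apply the initial conditions: y(0) = -1/8 + C1 = 4 and y'(0) = C2 + 2*C1 = -1. Solving gives C1 = 33/8, C2 = -37/4.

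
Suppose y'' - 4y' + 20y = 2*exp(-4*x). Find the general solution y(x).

Characteristic equation r² - 4r + 20 = 0 has discriminant (-4)² - 4·(20) = -64 < 0, so r = 2 ± 4i.
Hence y_h = C1*cos(4*x)*exp(2*x) + C2*exp(2*x)*sin(4*x).
Try y_p = A*exp(-4*x). Substituting into the equation and dividing by exp(-4*x) gives A = 1/26, so y_p = exp(-4*x)/26.

y = exp(-4*x)/26 + C1*cos(4*x)*exp(2*x) + C2*exp(2*x)*sin(4*x)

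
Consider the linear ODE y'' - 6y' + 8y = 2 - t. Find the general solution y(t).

Characteristic equation r² - 6r + 8 = 0 factors as (r - 4)(r - 2) = 0, so r = 4, 2.
Hence y_h = C1*exp(4*t) + C2*exp(2*t).
For the particular solution try y_p = A0 + A1*t. Substituting and matching coefficients of each power of t gives A0 = 5/32, A1 = -1/8, so y_p = 5/32 - t/8.

y = 5/32 - t/8 + C1*exp(4*t) + C2*exp(2*t)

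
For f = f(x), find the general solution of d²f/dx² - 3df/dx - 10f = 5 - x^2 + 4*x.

f = -171/500 - 23*x/50 + x**2/10 + C1*exp(5*x) + C2*exp(-2*x)

Characteristic equation r² - 3r - 10 = 0 factors as (r - 5)(r + 2) = 0, so r = 5, -2.
Hence f_h = C1*exp(5*x) + C2*exp(-2*x).
For the particular solution try f_p = A0 + A1*x + A2*x^2. Substituting and matching coefficients of each power of x gives A0 = -171/500, A1 = -23/50, A2 = 1/10, so f_p = -171/500 - 23*x/50 + x^2/10.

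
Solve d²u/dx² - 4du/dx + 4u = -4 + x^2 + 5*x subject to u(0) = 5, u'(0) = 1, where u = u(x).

u = 5/8 + x**2/4 + 7*x/4 + 35*exp(2*x)/8 - 19*x*exp(2*x)/2

Characteristic equation r² - 4r + 4 = 0 has discriminant (-4)² - 4·(4) = 0, so r = 2 is a repeated root.
Hence u_h = (C1 + C2*x)*exp(2*x).
For the particular solution try u_p = A0 + A1*x + A2*x^2. Substituting and matching coefficients of each power of x gives A0 = 5/8, A1 = 7/4, A2 = 1/4, so u_p = 5/8 + x^2/4 + 7*x/4.
General solution: u = 5/8 + x^2/4 + 7*x/4 + C1*exp(2*x) + C2*x*exp(2*x).
Apply the initial conditions: u(0) = 5/8 + C1 = 5 and u'(0) = 7/4 + C2 + 2*C1 = 1. Solving gives C1 = 35/8, C2 = -19/2.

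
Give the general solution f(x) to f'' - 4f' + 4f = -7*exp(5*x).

f = -7*exp(5*x)/9 + C1*exp(2*x) + C2*x*exp(2*x)

Characteristic equation r² - 4r + 4 = 0 has discriminant (-4)² - 4·(4) = 0, so r = 2 is a repeated root.
Hence f_h = (C1 + C2*x)*exp(2*x).
Try f_p = A*exp(5*x). Substituting into the equation and dividing by exp(5*x) gives A = -7/9, so f_p = -7*exp(5*x)/9.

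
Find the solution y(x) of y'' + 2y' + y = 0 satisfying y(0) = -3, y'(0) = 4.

Characteristic equation r² + 2r + 1 = 0 has discriminant (2)² - 4·(1) = 0, so r = -1 is a repeated root.
Hence y_h = (C1 + C2*x)*exp(-x).
Apply the initial conditions: y(0) = C1 = -3 and y'(0) = C2 - C1 = 4. Solving gives C1 = -3, C2 = 1.

y = -3*exp(-x) + x*exp(-x)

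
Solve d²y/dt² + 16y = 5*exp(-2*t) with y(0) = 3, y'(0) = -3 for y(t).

y = -5*sin(4*t)/8 + exp(-2*t)/4 + 11*cos(4*t)/4

Characteristic equation r² + 16 = 0 has discriminant (0)² - 4·(16) = -64 < 0, so r = ± 4i.
Hence y_h = C1*cos(4*t) + C2*sin(4*t).
Try y_p = A*exp(-2*t). Substituting into the equation and dividing by exp(-2*t) gives A = 1/4, so y_p = exp(-2*t)/4.
General solution: y = exp(-2*t)/4 + C1*cos(4*t) + C2*sin(4*t).
Apply the initial conditions: y(0) = 1/4 + C1 = 3 and y'(0) = -1/2 + 4*C2 = -3. Solving gives C1 = 11/4, C2 = -5/8.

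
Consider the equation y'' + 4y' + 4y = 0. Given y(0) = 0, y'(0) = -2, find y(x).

y = -2*x*exp(-2*x)

Characteristic equation r² + 4r + 4 = 0 has discriminant (4)² - 4·(4) = 0, so r = -2 is a repeated root.
Hence y_h = (C1 + C2*x)*exp(-2*x).
Apply the initial conditions: y(0) = C1 = 0 and y'(0) = C2 - 2*C1 = -2. Solving gives C1 = 0, C2 = -2.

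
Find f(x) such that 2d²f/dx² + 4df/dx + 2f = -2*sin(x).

f = cos(x)/2 + C1*exp(-x) + C2*x*exp(-x)

Divide through by 2: f'' + 2f' + f = -sin(x).
Characteristic equation r² + 2r + 1 = 0 has discriminant (2)² - 4·(1) = 0, so r = -1 is a repeated root.
Hence f_h = (C1 + C2*x)*exp(-x).
Try f_p = A*cos(x) + B*sin(x). Substituting and equating the coefficients of cos(x) and sin(x) gives A = 1/2, B = 0, so f_p = cos(x)/2.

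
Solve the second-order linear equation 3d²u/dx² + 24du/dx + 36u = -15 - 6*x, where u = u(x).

u = -11/36 - x/6 + C1*exp(-6*x) + C2*exp(-2*x)

Divide through by 3: u'' + 8u' + 12u = -5 - 2*x.
Characteristic equation r² + 8r + 12 = 0 factors as (r + 6)(r + 2) = 0, so r = -6, -2.
Hence u_h = C1*exp(-6*x) + C2*exp(-2*x).
For the particular solution try u_p = A0 + A1*x. Substituting and matching coefficients of each power of x gives A0 = -11/36, A1 = -1/6, so u_p = -11/36 - x/6.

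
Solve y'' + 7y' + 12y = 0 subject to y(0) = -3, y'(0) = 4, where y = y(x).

y = -8*exp(-3*x) + 5*exp(-4*x)

Characteristic equation r² + 7r + 12 = 0 factors as (r + 3)(r + 4) = 0, so r = -3, -4.
Hence y_h = C1*exp(-3*x) + C2*exp(-4*x).
Apply the initial conditions: y(0) = C1 + C2 = -3 and y'(0) = -4*C2 - 3*C1 = 4. Solving gives C1 = -8, C2 = 5.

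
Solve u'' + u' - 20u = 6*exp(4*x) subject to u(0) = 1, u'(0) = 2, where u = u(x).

u = 8*exp(-5*x)/27 + 19*exp(4*x)/27 + 2*x*exp(4*x)/3

Characteristic equation r² + r - 20 = 0 factors as (r + 5)(r - 4) = 0, so r = -5, 4.
Hence u_h = C1*exp(-5*x) + C2*exp(4*x).
Since exp(4*x) solves the homogeneous equation (r = 4 is a root of multiplicity 1), multiply the trial by x. Try u_p = A*x*exp(4*x). Substituting into the equation and dividing by exp(4*x) gives A = 2/3, so u_p = 2*x*exp(4*x)/3.
General solution: u = C1*exp(-5*x) + C2*exp(4*x) + 2*x*exp(4*x)/3.
Apply the initial conditions: u(0) = C1 + C2 = 1 and u'(0) = 2/3 - 5*C1 + 4*C2 = 2. Solving gives C1 = 8/27, C2 = 19/27.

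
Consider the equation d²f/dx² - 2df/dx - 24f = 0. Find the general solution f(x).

Characteristic equation r² - 2r - 24 = 0 factors as (r + 4)(r - 6) = 0, so r = -4, 6.
Hence f_h = C1*exp(-4*x) + C2*exp(6*x).

f = C1*exp(-4*x) + C2*exp(6*x)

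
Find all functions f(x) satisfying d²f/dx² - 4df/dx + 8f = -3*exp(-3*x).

f = -3*exp(-3*x)/29 + C1*cos(2*x)*exp(2*x) + C2*exp(2*x)*sin(2*x)

Characteristic equation r² - 4r + 8 = 0 has discriminant (-4)² - 4·(8) = -16 < 0, so r = 2 ± 2i.
Hence f_h = C1*cos(2*x)*exp(2*x) + C2*exp(2*x)*sin(2*x).
Try f_p = A*exp(-3*x). Substituting into the equation and dividing by exp(-3*x) gives A = -3/29, so f_p = -3*exp(-3*x)/29.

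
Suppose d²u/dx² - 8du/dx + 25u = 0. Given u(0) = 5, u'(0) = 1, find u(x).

u = 5*cos(3*x)*exp(4*x) - 19*exp(4*x)*sin(3*x)/3

Characteristic equation r² - 8r + 25 = 0 has discriminant (-8)² - 4·(25) = -36 < 0, so r = 4 ± 3i.
Hence u_h = C1*cos(3*x)*exp(4*x) + C2*exp(4*x)*sin(3*x).
Apply the initial conditions: u(0) = C1 = 5 and u'(0) = 3*C2 + 4*C1 = 1. Solving gives C1 = 5, C2 = -19/3.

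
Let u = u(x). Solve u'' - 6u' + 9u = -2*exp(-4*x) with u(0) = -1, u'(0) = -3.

u = -47*exp(3*x)/49 - 2*exp(-4*x)/49 - 2*x*exp(3*x)/7

Characteristic equation r² - 6r + 9 = 0 has discriminant (-6)² - 4·(9) = 0, so r = 3 is a repeated root.
Hence u_h = (C1 + C2*x)*exp(3*x).
Try u_p = A*exp(-4*x). Substituting into the equation and dividing by exp(-4*x) gives A = -2/49, so u_p = -2*exp(-4*x)/49.
General solution: u = -2*exp(-4*x)/49 + C1*exp(3*x) + C2*x*exp(3*x).
Apply the initial conditions: u(0) = -2/49 + C1 = -1 and u'(0) = 8/49 + C2 + 3*C1 = -3. Solving gives C1 = -47/49, C2 = -2/7.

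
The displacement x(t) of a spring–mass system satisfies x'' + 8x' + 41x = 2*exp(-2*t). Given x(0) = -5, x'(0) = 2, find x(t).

Characteristic equation r² + 8r + 41 = 0 has discriminant (8)² - 4·(41) = -100 < 0, so r = -4 ± 5i.
Hence x_h = C1*cos(5*t)*exp(-4*t) + C2*exp(-4*t)*sin(5*t).
Try x_p = A*exp(-2*t). Substituting into the equation and dividing by exp(-2*t) gives A = 2/29, so x_p = 2*exp(-2*t)/29.
General solution: x = 2*exp(-2*t)/29 + C1*cos(5*t)*exp(-4*t) + C2*exp(-4*t)*sin(5*t).
Apply the initial conditions: x(0) = 2/29 + C1 = -5 and x'(0) = -4/29 - 4*C1 + 5*C2 = 2. Solving gives C1 = -147/29, C2 = -526/145.

x = 2*exp(-2*t)/29 - 526*exp(-4*t)*sin(5*t)/145 - 147*cos(5*t)*exp(-4*t)/29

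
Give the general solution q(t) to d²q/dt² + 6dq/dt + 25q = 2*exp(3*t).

q = exp(3*t)/26 + C1*cos(4*t)*exp(-3*t) + C2*exp(-3*t)*sin(4*t)

Characteristic equation r² + 6r + 25 = 0 has discriminant (6)² - 4·(25) = -64 < 0, so r = -3 ± 4i.
Hence q_h = C1*cos(4*t)*exp(-3*t) + C2*exp(-3*t)*sin(4*t).
Try q_p = A*exp(3*t). Substituting into the equation and dividing by exp(3*t) gives A = 1/26, so q_p = exp(3*t)/26.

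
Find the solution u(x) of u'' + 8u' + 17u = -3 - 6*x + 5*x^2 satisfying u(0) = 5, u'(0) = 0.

Characteristic equation r² + 8r + 17 = 0 has discriminant (8)² - 4·(17) = -4 < 0, so r = -4 ± i.
Hence u_h = C1*cos(x)*exp(-4*x) + C2*exp(-4*x)*sin(x).
For the particular solution try u_p = A0 + A1*x + A2*x^2. Substituting and matching coefficients of each power of x gives A0 = 419/4913, A1 = -182/289, A2 = 5/17, so u_p = 419/4913 - 182*x/289 + 5*x^2/17.
General solution: u = 419/4913 - 182*x/289 + 5*x^2/17 + C1*cos(x)*exp(-4*x) + C2*exp(-4*x)*sin(x).
Apply the initial conditions: u(0) = 419/4913 + C1 = 5 and u'(0) = -182/289 + C2 - 4*C1 = 0. Solving gives C1 = 24146/4913, C2 = 99678/4913.

u = 419/4913 - 182*x/289 + 5*x**2/17 + 24146*cos(x)*exp(-4*x)/4913 + 99678*exp(-4*x)*sin(x)/4913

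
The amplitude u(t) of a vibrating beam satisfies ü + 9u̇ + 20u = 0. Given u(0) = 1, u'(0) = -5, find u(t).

u = exp(-5*t)

Characteristic equation r² + 9r + 20 = 0 factors as (r + 4)(r + 5) = 0, so r = -4, -5.
Hence u_h = C1*exp(-4*t) + C2*exp(-5*t).
Apply the initial conditions: u(0) = C1 + C2 = 1 and u'(0) = -5*C2 - 4*C1 = -5. Solving gives C1 = 0, C2 = 1.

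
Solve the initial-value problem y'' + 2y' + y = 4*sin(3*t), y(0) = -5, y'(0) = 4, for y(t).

Characteristic equation r² + 2r + 1 = 0 has discriminant (2)² - 4·(1) = 0, so r = -1 is a repeated root.
Hence y_h = (C1 + C2*t)*exp(-t).
Try y_p = A*cos(3*t) + B*sin(3*t). Substituting and equating the coefficients of cos(3t) and sin(3t) gives A = -6/25, B = -8/25, so y_p = -8*sin(3*t)/25 - 6*cos(3*t)/25.
General solution: y = -8*sin(3*t)/25 - 6*cos(3*t)/25 + C1*exp(-t) + C2*t*exp(-t).
Apply the initial conditions: y(0) = -6/25 + C1 = -5 and y'(0) = -24/25 + C2 - C1 = 4. Solving gives C1 = -119/25, C2 = 1/5.

y = -119*exp(-t)/25 - 8*sin(3*t)/25 - 6*cos(3*t)/25 + t*exp(-t)/5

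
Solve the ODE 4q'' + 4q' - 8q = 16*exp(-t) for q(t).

q = -2*exp(-t) + C1*exp(-2*t) + C2*exp(t)

Divide through by 4: q'' + q' - 2q = 4*exp(-t).
Characteristic equation r² + r - 2 = 0 factors as (r + 2)(r - 1) = 0, so r = -2, 1.
Hence q_h = C1*exp(-2*t) + C2*exp(t).
Try q_p = A*exp(-t). Substituting into the equation and dividing by exp(-t) gives A = -2, so q_p = -2*exp(-t).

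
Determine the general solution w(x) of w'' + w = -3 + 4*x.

w = -3 + 4*x + C1*cos(x) + C2*sin(x)

Characteristic equation r² + 1 = 0 has discriminant (0)² - 4·(1) = -4 < 0, so r = ± i.
Hence w_h = C1*cos(x) + C2*sin(x).
For the particular solution try w_p = A0 + A1*x. Substituting and matching coefficients of each power of x gives A0 = -3, A1 = 4, so w_p = -3 + 4*x.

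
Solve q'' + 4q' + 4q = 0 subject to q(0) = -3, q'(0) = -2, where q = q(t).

q = -3*exp(-2*t) - 8*t*exp(-2*t)

Characteristic equation r² + 4r + 4 = 0 has discriminant (4)² - 4·(4) = 0, so r = -2 is a repeated root.
Hence q_h = (C1 + C2*t)*exp(-2*t).
Apply the initial conditions: q(0) = C1 = -3 and q'(0) = C2 - 2*C1 = -2. Solving gives C1 = -3, C2 = -8.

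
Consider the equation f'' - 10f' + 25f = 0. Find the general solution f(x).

Characteristic equation r² - 10r + 25 = 0 has discriminant (-10)² - 4·(25) = 0, so r = 5 is a repeated root.
Hence f_h = (C1 + C2*x)*exp(5*x).

f = C1*exp(5*x) + C2*x*exp(5*x)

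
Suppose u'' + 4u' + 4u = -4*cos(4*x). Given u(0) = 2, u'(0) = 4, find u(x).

Characteristic equation r² + 4r + 4 = 0 has discriminant (4)² - 4·(4) = 0, so r = -2 is a repeated root.
Hence u_h = (C1 + C2*x)*exp(-2*x).
Try u_p = A*cos(4*x) + B*sin(4*x). Substituting and equating the coefficients of cos(4x) and sin(4x) gives A = 3/25, B = -4/25, so u_p = -4*sin(4*x)/25 + 3*cos(4*x)/25.
General solution: u = -4*sin(4*x)/25 + 3*cos(4*x)/25 + C1*exp(-2*x) + C2*x*exp(-2*x).
Apply the initial conditions: u(0) = 3/25 + C1 = 2 and u'(0) = -16/25 + C2 - 2*C1 = 4. Solving gives C1 = 47/25, C2 = 42/5.

u = -4*sin(4*x)/25 + 3*cos(4*x)/25 + 47*exp(-2*x)/25 + 42*x*exp(-2*x)/5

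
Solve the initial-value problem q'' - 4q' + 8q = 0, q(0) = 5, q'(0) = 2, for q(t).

Characteristic equation r² - 4r + 8 = 0 has discriminant (-4)² - 4·(8) = -16 < 0, so r = 2 ± 2i.
Hence q_h = C1*cos(2*t)*exp(2*t) + C2*exp(2*t)*sin(2*t).
Apply the initial conditions: q(0) = C1 = 5 and q'(0) = 2*C1 + 2*C2 = 2. Solving gives C1 = 5, C2 = -4.

q = -4*exp(2*t)*sin(2*t) + 5*cos(2*t)*exp(2*t)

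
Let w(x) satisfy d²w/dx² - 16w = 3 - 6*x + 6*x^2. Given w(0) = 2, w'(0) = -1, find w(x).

Characteristic equation r² - 16 = 0 factors as (r + 4)(r - 4) = 0, so r = -4, 4.
Hence w_h = C1*exp(-4*x) + C2*exp(4*x).
For the particular solution try w_p = A0 + A1*x + A2*x^2. Substituting and matching coefficients of each power of x gives A0 = -15/64, A1 = 3/8, A2 = -3/8, so w_p = -15/64 - 3*x^2/8 + 3*x/8.
General solution: w = -15/64 - 3*x^2/8 + 3*x/8 + C1*exp(-4*x) + C2*exp(4*x).
Apply the initial conditions: w(0) = -15/64 + C1 + C2 = 2 and w'(0) = 3/8 - 4*C1 + 4*C2 = -1. Solving gives C1 = 165/128, C2 = 121/128.

w = -15/64 - 3*x**2/8 + 3*x/8 + 121*exp(4*x)/128 + 165*exp(-4*x)/128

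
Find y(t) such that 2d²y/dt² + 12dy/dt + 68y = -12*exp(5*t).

Divide through by 2: y'' + 6y' + 34y = -6*exp(5*t).
Characteristic equation r² + 6r + 34 = 0 has discriminant (6)² - 4·(34) = -100 < 0, so r = -3 ± 5i.
Hence y_h = C1*cos(5*t)*exp(-3*t) + C2*exp(-3*t)*sin(5*t).
Try y_p = A*exp(5*t). Substituting into the equation and dividing by exp(5*t) gives A = -6/89, so y_p = -6*exp(5*t)/89.

y = -6*exp(5*t)/89 + C1*cos(5*t)*exp(-3*t) + C2*exp(-3*t)*sin(5*t)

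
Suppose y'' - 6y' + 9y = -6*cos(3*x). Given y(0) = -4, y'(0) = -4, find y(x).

Characteristic equation r² - 6r + 9 = 0 has discriminant (-6)² - 4·(9) = 0, so r = 3 is a repeated root.
Hence y_h = (C1 + C2*x)*exp(3*x).
Try y_p = A*cos(3*x) + B*sin(3*x). Substituting and equating the coefficients of cos(3x) and sin(3x) gives A = 0, B = 1/3, so y_p = sin(3*x)/3.
General solution: y = sin(3*x)/3 + C1*exp(3*x) + C2*x*exp(3*x).
Apply the initial conditions: y(0) = C1 = -4 and y'(0) = 1 + C2 + 3*C1 = -4. Solving gives C1 = -4, C2 = 7.

y = -4*exp(3*x) + sin(3*x)/3 + 7*x*exp(3*x)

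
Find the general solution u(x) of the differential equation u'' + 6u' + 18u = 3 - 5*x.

u = 7/27 - 5*x/18 + C1*cos(3*x)*exp(-3*x) + C2*exp(-3*x)*sin(3*x)

Characteristic equation r² + 6r + 18 = 0 has discriminant (6)² - 4·(18) = -36 < 0, so r = -3 ± 3i.
Hence u_h = C1*cos(3*x)*exp(-3*x) + C2*exp(-3*x)*sin(3*x).
For the particular solution try u_p = A0 + A1*x. Substituting and matching coefficients of each power of x gives A0 = 7/27, A1 = -5/18, so u_p = 7/27 - 5*x/18.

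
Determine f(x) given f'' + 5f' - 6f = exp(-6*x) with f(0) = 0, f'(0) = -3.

Characteristic equation r² + 5r - 6 = 0 factors as (r + 6)(r - 1) = 0, so r = -6, 1.
Hence f_h = C1*exp(-6*x) + C2*exp(x).
Since exp(-6*x) solves the homogeneous equation (r = -6 is a root of multiplicity 1), multiply the trial by x. Try f_p = A*x*exp(-6*x). Substituting into the equation and dividing by exp(-6*x) gives A = -1/7, so f_p = -x*exp(-6*x)/7.
General solution: f = C1*exp(-6*x) + C2*exp(x) - x*exp(-6*x)/7.
Apply the initial conditions: f(0) = C1 + C2 = 0 and f'(0) = -1/7 + C2 - 6*C1 = -3. Solving gives C1 = 20/49, C2 = -20/49.

f = -20*exp(x)/49 + 20*exp(-6*x)/49 - x*exp(-6*x)/7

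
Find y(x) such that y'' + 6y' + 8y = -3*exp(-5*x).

y = -exp(-5*x) + C1*exp(-2*x) + C2*exp(-4*x)

Characteristic equation r² + 6r + 8 = 0 factors as (r + 2)(r + 4) = 0, so r = -2, -4.
Hence y_h = C1*exp(-2*x) + C2*exp(-4*x).
Try y_p = A*exp(-5*x). Substituting into the equation and dividing by exp(-5*x) gives A = -1, so y_p = -exp(-5*x).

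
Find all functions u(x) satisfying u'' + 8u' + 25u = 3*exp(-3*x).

Characteristic equation r² + 8r + 25 = 0 has discriminant (8)² - 4·(25) = -36 < 0, so r = -4 ± 3i.
Hence u_h = C1*cos(3*x)*exp(-4*x) + C2*exp(-4*x)*sin(3*x).
Try u_p = A*exp(-3*x). Substituting into the equation and dividing by exp(-3*x) gives A = 3/10, so u_p = 3*exp(-3*x)/10.

u = 3*exp(-3*x)/10 + C1*cos(3*x)*exp(-4*x) + C2*exp(-4*x)*sin(3*x)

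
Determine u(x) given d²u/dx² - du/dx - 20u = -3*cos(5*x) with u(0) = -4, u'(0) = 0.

u = -832*exp(-4*x)/369 - 163*exp(5*x)/90 + 3*sin(5*x)/410 + 27*cos(5*x)/410

Characteristic equation r² - r - 20 = 0 factors as (r + 4)(r - 5) = 0, so r = -4, 5.
Hence u_h = C1*exp(-4*x) + C2*exp(5*x).
Try u_p = A*cos(5*x) + B*sin(5*x). Substituting and equating the coefficients of cos(5x) and sin(5x) gives A = 27/410, B = 3/410, so u_p = 3*sin(5*x)/410 + 27*cos(5*x)/410.
General solution: u = 3*sin(5*x)/410 + 27*cos(5*x)/410 + C1*exp(-4*x) + C2*exp(5*x).
Apply the initial conditions: u(0) = 27/410 + C1 + C2 = -4 and u'(0) = 3/82 - 4*C1 + 5*C2 = 0. Solving gives C1 = -832/369, C2 = -163/90.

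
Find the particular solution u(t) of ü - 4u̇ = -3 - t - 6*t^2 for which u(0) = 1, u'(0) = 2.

Characteristic equation r² - 4r = 0 factors as (r - 4)r = 0, so r = 4, 0.
Hence u_h = C1*exp(4*t) + C2.
Since 0 is a characteristic root (multiplicity 1), multiply the polynomial trial by t: try u_p = t*(A0 + A1*t + A2*t^2). Substituting and matching coefficients of each power of t gives A0 = 1, A1 = 1/2, A2 = 1/2, so u_p = t + t^2/2 + t^3/2.
General solution: u = C2 + t + t^2/2 + t^3/2 + C1*exp(4*t).
Apply the initial conditions: u(0) = C1 + C2 = 1 and u'(0) = 1 + 4*C1 = 2. Solving gives C1 = 1/4, C2 = 3/4.

u = 3/4 + t + t**2/2 + t**3/2 + exp(4*t)/4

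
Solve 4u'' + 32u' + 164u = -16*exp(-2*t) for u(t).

u = -4*exp(-2*t)/29 + C1*cos(5*t)*exp(-4*t) + C2*exp(-4*t)*sin(5*t)

Divide through by 4: u'' + 8u' + 41u = -4*exp(-2*t).
Characteristic equation r² + 8r + 41 = 0 has discriminant (8)² - 4·(41) = -100 < 0, so r = -4 ± 5i.
Hence u_h = C1*cos(5*t)*exp(-4*t) + C2*exp(-4*t)*sin(5*t).
Try u_p = A*exp(-2*t). Substituting into the equation and dividing by exp(-2*t) gives A = -4/29, so u_p = -4*exp(-2*t)/29.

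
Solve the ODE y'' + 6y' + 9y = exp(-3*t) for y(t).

Characteristic equation r² + 6r + 9 = 0 has discriminant (6)² - 4·(9) = 0, so r = -3 is a repeated root.
Hence y_h = (C1 + C2*t)*exp(-3*t).
Since exp(-3*t) solves the homogeneous equation (r = -3 is a root of multiplicity 2), multiply the trial by t^2. Try y_p = A*t^2*exp(-3*t). Substituting into the equation and dividing by exp(-3*t) gives A = 1/2, so y_p = t^2*exp(-3*t)/2.

y = C1*exp(-3*t) + t**2*exp(-3*t)/2 + C2*t*exp(-3*t)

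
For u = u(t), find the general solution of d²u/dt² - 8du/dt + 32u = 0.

Characteristic equation r² - 8r + 32 = 0 has discriminant (-8)² - 4·(32) = -64 < 0, so r = 4 ± 4i.
Hence u_h = C1*cos(4*t)*exp(4*t) + C2*exp(4*t)*sin(4*t).

u = C1*cos(4*t)*exp(4*t) + C2*exp(4*t)*sin(4*t)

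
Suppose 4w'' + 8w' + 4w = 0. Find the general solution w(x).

w = C1*exp(-x) + C2*x*exp(-x)

Divide through by 4: w'' + 2w' + w = 0.
Characteristic equation r² + 2r + 1 = 0 has discriminant (2)² - 4·(1) = 0, so r = -1 is a repeated root.
Hence w_h = (C1 + C2*x)*exp(-x).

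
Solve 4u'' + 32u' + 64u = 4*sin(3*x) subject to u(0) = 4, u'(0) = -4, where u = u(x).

u = -24*cos(3*x)/625 + 7*sin(3*x)/625 + 2524*exp(-4*x)/625 + 303*x*exp(-4*x)/25

Divide through by 4: u'' + 8u' + 16u = sin(3*x).
Characteristic equation r² + 8r + 16 = 0 has discriminant (8)² - 4·(16) = 0, so r = -4 is a repeated root.
Hence u_h = (C1 + C2*x)*exp(-4*x).
Try u_p = A*cos(3*x) + B*sin(3*x). Substituting and equating the coefficients of cos(3x) and sin(3x) gives A = -24/625, B = 7/625, so u_p = -24*cos(3*x)/625 + 7*sin(3*x)/625.
General solution: u = -24*cos(3*x)/625 + 7*sin(3*x)/625 + C1*exp(-4*x) + C2*x*exp(-4*x).
Apply the initial conditions: u(0) = -24/625 + C1 = 4 and u'(0) = 21/625 + C2 - 4*C1 = -4. Solving gives C1 = 2524/625, C2 = 303/25.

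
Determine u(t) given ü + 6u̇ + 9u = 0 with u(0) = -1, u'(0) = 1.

u = -exp(-3*t) - 2*t*exp(-3*t)

Characteristic equation r² + 6r + 9 = 0 has discriminant (6)² - 4·(9) = 0, so r = -3 is a repeated root.
Hence u_h = (C1 + C2*t)*exp(-3*t).
Apply the initial conditions: u(0) = C1 = -1 and u'(0) = C2 - 3*C1 = 1. Solving gives C1 = -1, C2 = -2.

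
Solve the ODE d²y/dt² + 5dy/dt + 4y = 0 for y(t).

y = C1*exp(-t) + C2*exp(-4*t)

Characteristic equation r² + 5r + 4 = 0 factors as (r + 1)(r + 4) = 0, so r = -1, -4.
Hence y_h = C1*exp(-t) + C2*exp(-4*t).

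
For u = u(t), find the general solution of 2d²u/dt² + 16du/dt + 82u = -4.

Divide through by 2: u'' + 8u' + 41u = -2.
Characteristic equation r² + 8r + 41 = 0 has discriminant (8)² - 4·(41) = -100 < 0, so r = -4 ± 5i.
Hence u_h = C1*cos(5*t)*exp(-4*t) + C2*exp(-4*t)*sin(5*t).
For the particular solution try u_p = A0. Substituting and matching coefficients of each power of t gives A0 = -2/41, so u_p = -2/41.

u = -2/41 + C1*cos(5*t)*exp(-4*t) + C2*exp(-4*t)*sin(5*t)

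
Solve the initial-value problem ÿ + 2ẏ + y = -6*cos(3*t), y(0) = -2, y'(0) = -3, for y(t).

y = -62*exp(-t)/25 - 9*sin(3*t)/25 + 12*cos(3*t)/25 - 22*t*exp(-t)/5

Characteristic equation r² + 2r + 1 = 0 has discriminant (2)² - 4·(1) = 0, so r = -1 is a repeated root.
Hence y_h = (C1 + C2*t)*exp(-t).
Try y_p = A*cos(3*t) + B*sin(3*t). Substituting and equating the coefficients of cos(3t) and sin(3t) gives A = 12/25, B = -9/25, so y_p = -9*sin(3*t)/25 + 12*cos(3*t)/25.
General solution: y = -9*sin(3*t)/25 + 12*cos(3*t)/25 + C1*exp(-t) + C2*t*exp(-t).
Apply the initial conditions: y(0) = 12/25 + C1 = -2 and y'(0) = -27/25 + C2 - C1 = -3. Solving gives C1 = -62/25, C2 = -22/5.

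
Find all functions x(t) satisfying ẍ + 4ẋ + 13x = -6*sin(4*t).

Characteristic equation r² + 4r + 13 = 0 has discriminant (4)² - 4·(13) = -36 < 0, so r = -2 ± 3i.
Hence x_h = C1*cos(3*t)*exp(-2*t) + C2*exp(-2*t)*sin(3*t).
Try x_p = A*cos(4*t) + B*sin(4*t). Substituting and equating the coefficients of cos(4t) and sin(4t) gives A = 96/265, B = 18/265, so x_p = 18*sin(4*t)/265 + 96*cos(4*t)/265.

x = 18*sin(4*t)/265 + 96*cos(4*t)/265 + C1*cos(3*t)*exp(-2*t) + C2*exp(-2*t)*sin(3*t)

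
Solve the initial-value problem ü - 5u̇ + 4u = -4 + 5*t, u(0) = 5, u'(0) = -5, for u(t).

Characteristic equation r² - 5r + 4 = 0 factors as (r - 1)(r - 4) = 0, so r = 1, 4.
Hence u_h = C1*exp(t) + C2*exp(4*t).
For the particular solution try u_p = A0 + A1*t. Substituting and matching coefficients of each power of t gives A0 = 9/16, A1 = 5/4, so u_p = 9/16 + 5*t/4.
General solution: u = 9/16 + 5*t/4 + C1*exp(t) + C2*exp(4*t).
Apply the initial conditions: u(0) = 9/16 + C1 + C2 = 5 and u'(0) = 5/4 + C1 + 4*C2 = -5. Solving gives C1 = 8, C2 = -57/16.

u = 9/16 + 8*exp(t) - 57*exp(4*t)/16 + 5*t/4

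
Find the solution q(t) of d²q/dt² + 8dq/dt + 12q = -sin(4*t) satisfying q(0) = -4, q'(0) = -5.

Characteristic equation r² + 8r + 12 = 0 factors as (r + 6)(r + 2) = 0, so r = -6, -2.
Hence q_h = C1*exp(-6*t) + C2*exp(-2*t).
Try q_p = A*cos(4*t) + B*sin(4*t). Substituting and equating the coefficients of cos(4t) and sin(4t) gives A = 2/65, B = 1/260, so q_p = sin(4*t)/260 + 2*cos(4*t)/65.
General solution: q = sin(4*t)/260 + 2*cos(4*t)/65 + C1*exp(-6*t) + C2*exp(-2*t).
Apply the initial conditions: q(0) = 2/65 + C1 + C2 = -4 and q'(0) = 1/65 - 6*C1 - 2*C2 = -5. Solving gives C1 = 85/26, C2 = -73/10.

q = -73*exp(-2*t)/10 + sin(4*t)/260 + 2*cos(4*t)/65 + 85*exp(-6*t)/26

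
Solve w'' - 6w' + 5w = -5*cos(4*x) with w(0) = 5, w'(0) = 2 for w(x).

w = -37*exp(5*x)/41 + 55*cos(4*x)/697 + 99*exp(x)/17 + 120*sin(4*x)/697

Characteristic equation r² - 6r + 5 = 0 factors as (r - 5)(r - 1) = 0, so r = 5, 1.
Hence w_h = C1*exp(5*x) + C2*exp(x).
Try w_p = A*cos(4*x) + B*sin(4*x). Substituting and equating the coefficients of cos(4x) and sin(4x) gives A = 55/697, B = 120/697, so w_p = 55*cos(4*x)/697 + 120*sin(4*x)/697.
General solution: w = 55*cos(4*x)/697 + 120*sin(4*x)/697 + C1*exp(5*x) + C2*exp(x).
Apply the initial conditions: w(0) = 55/697 + C1 + C2 = 5 and w'(0) = 480/697 + C2 + 5*C1 = 2. Solving gives C1 = -37/41, C2 = 99/17.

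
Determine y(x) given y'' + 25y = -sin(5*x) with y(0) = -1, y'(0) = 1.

y = -cos(5*x) + 9*sin(5*x)/50 + x*cos(5*x)/10

Characteristic equation r² + 25 = 0 has discriminant (0)² - 4·(25) = -100 < 0, so r = ± 5i.
Hence y_h = C1*cos(5*x) + C2*sin(5*x).
Since ±5i are characteristic roots, multiply the trial by x. Try y_p = x*(A*cos(5*x) + B*sin(5*x)). Substituting and equating the coefficients of cos(5x) and sin(5x) gives A = 1/10, B = 0, so y_p = x*cos(5*x)/10.
General solution: y = C1*cos(5*x) + C2*sin(5*x) + x*cos(5*x)/10.
Apply the initial conditions: y(0) = C1 = -1 and y'(0) = 1/10 + 5*C2 = 1. Solving gives C1 = -1, C2 = 9/50.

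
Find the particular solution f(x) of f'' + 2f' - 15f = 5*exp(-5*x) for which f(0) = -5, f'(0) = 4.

Characteristic equation r² + 2r - 15 = 0 factors as (r + 5)(r - 3) = 0, so r = -5, 3.
Hence f_h = C1*exp(-5*x) + C2*exp(3*x).
Since exp(-5*x) solves the homogeneous equation (r = -5 is a root of multiplicity 1), multiply the trial by x. Try f_p = A*x*exp(-5*x). Substituting into the equation and dividing by exp(-5*x) gives A = -5/8, so f_p = -5*x*exp(-5*x)/8.
General solution: f = C1*exp(-5*x) + C2*exp(3*x) - 5*x*exp(-5*x)/8.
Apply the initial conditions: f(0) = C1 + C2 = -5 and f'(0) = -5/8 - 5*C1 + 3*C2 = 4. Solving gives C1 = -157/64, C2 = -163/64.

f = -163*exp(3*x)/64 - 157*exp(-5*x)/64 - 5*x*exp(-5*x)/8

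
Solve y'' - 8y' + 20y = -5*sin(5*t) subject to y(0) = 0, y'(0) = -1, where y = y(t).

Characteristic equation r² - 8r + 20 = 0 has discriminant (-8)² - 4·(20) = -16 < 0, so r = 4 ± 2i.
Hence y_h = C1*cos(2*t)*exp(4*t) + C2*exp(4*t)*sin(2*t).
Try y_p = A*cos(5*t) + B*sin(5*t). Substituting and equating the coefficients of cos(5t) and sin(5t) gives A = -8/65, B = 1/65, so y_p = -8*cos(5*t)/65 + sin(5*t)/65.
General solution: y = -8*cos(5*t)/65 + sin(5*t)/65 + C1*cos(2*t)*exp(4*t) + C2*exp(4*t)*sin(2*t).
Apply the initial conditions: y(0) = -8/65 + C1 = 0 and y'(0) = 1/13 + 2*C2 + 4*C1 = -1. Solving gives C1 = 8/65, C2 = -51/65.

y = -8*cos(5*t)/65 + sin(5*t)/65 - 51*exp(4*t)*sin(2*t)/65 + 8*cos(2*t)*exp(4*t)/65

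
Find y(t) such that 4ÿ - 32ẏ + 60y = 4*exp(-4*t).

y = exp(-4*t)/63 + C1*exp(5*t) + C2*exp(3*t)

Divide through by 4: y'' - 8y' + 15y = exp(-4*t).
Characteristic equation r² - 8r + 15 = 0 factors as (r - 5)(r - 3) = 0, so r = 5, 3.
Hence y_h = C1*exp(5*t) + C2*exp(3*t).
Try y_p = A*exp(-4*t). Substituting into the equation and dividing by exp(-4*t) gives A = 1/63, so y_p = exp(-4*t)/63.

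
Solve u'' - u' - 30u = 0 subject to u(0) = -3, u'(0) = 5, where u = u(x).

u = -23*exp(-5*x)/11 - 10*exp(6*x)/11

Characteristic equation r² - r - 30 = 0 factors as (r + 5)(r - 6) = 0, so r = -5, 6.
Hence u_h = C1*exp(-5*x) + C2*exp(6*x).
Apply the initial conditions: u(0) = C1 + C2 = -3 and u'(0) = -5*C1 + 6*C2 = 5. Solving gives C1 = -23/11, C2 = -10/11.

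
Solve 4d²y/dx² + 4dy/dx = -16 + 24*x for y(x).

Divide through by 4: y'' + y' = -4 + 6*x.
Characteristic equation r² + r = 0 factors as (r + 1)r = 0, so r = -1, 0.
Hence y_h = C1*exp(-x) + C2.
Since 0 is a characteristic root (multiplicity 1), multiply the polynomial trial by x: try y_p = x*(A0 + A1*x). Substituting and matching coefficients of each power of x gives A0 = -10, A1 = 3, so y_p = -10*x + 3*x^2.

y = C2 - 10*x + 3*x**2 + C1*exp(-x)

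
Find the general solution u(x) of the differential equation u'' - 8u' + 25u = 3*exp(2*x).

u = 3*exp(2*x)/13 + C1*cos(3*x)*exp(4*x) + C2*exp(4*x)*sin(3*x)

Characteristic equation r² - 8r + 25 = 0 has discriminant (-8)² - 4·(25) = -36 < 0, so r = 4 ± 3i.
Hence u_h = C1*cos(3*x)*exp(4*x) + C2*exp(4*x)*sin(3*x).
Try u_p = A*exp(2*x). Substituting into the equation and dividing by exp(2*x) gives A = 3/13, so u_p = 3*exp(2*x)/13.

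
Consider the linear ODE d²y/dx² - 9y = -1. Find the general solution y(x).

y = 1/9 + C1*exp(-3*x) + C2*exp(3*x)

Characteristic equation r² - 9 = 0 factors as (r + 3)(r - 3) = 0, so r = -3, 3.
Hence y_h = C1*exp(-3*x) + C2*exp(3*x).
For the particular solution try y_p = A0. Substituting and matching coefficients of each power of x gives A0 = 1/9, so y_p = 1/9.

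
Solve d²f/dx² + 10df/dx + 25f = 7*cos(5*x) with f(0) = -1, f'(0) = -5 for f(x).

Characteristic equation r² + 10r + 25 = 0 has discriminant (10)² - 4·(25) = 0, so r = -5 is a repeated root.
Hence f_h = (C1 + C2*x)*exp(-5*x).
Try f_p = A*cos(5*x) + B*sin(5*x). Substituting and equating the coefficients of cos(5x) and sin(5x) gives A = 0, B = 7/50, so f_p = 7*sin(5*x)/50.
General solution: f = 7*sin(5*x)/50 + C1*exp(-5*x) + C2*x*exp(-5*x).
Apply the initial conditions: f(0) = C1 = -1 and f'(0) = 7/10 + C2 - 5*C1 = -5. Solving gives C1 = -1, C2 = -107/10.

f = -exp(-5*x) + 7*sin(5*x)/50 - 107*x*exp(-5*x)/10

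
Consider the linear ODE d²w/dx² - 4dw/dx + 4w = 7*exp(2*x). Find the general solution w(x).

w = C1*exp(2*x) + 7*x**2*exp(2*x)/2 + C2*x*exp(2*x)

Characteristic equation r² - 4r + 4 = 0 has discriminant (-4)² - 4·(4) = 0, so r = 2 is a repeated root.
Hence w_h = (C1 + C2*x)*exp(2*x).
Since exp(2*x) solves the homogeneous equation (r = 2 is a root of multiplicity 2), multiply the trial by x^2. Try w_p = A*x^2*exp(2*x). Substituting into the equation and dividing by exp(2*x) gives A = 7/2, so w_p = 7*x^2*exp(2*x)/2.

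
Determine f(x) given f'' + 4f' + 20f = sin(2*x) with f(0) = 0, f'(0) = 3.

Characteristic equation r² + 4r + 20 = 0 has discriminant (4)² - 4·(20) = -64 < 0, so r = -2 ± 4i.
Hence f_h = C1*cos(4*x)*exp(-2*x) + C2*exp(-2*x)*sin(4*x).
Try f_p = A*cos(2*x) + B*sin(2*x). Substituting and equating the coefficients of cos(2x) and sin(2x) gives A = -1/40, B = 1/20, so f_p = -cos(2*x)/40 + sin(2*x)/20.
General solution: f = -cos(2*x)/40 + sin(2*x)/20 + C1*cos(4*x)*exp(-2*x) + C2*exp(-2*x)*sin(4*x).
Apply the initial conditions: f(0) = -1/40 + C1 = 0 and f'(0) = 1/10 - 2*C1 + 4*C2 = 3. Solving gives C1 = 1/40, C2 = 59/80.

f = -cos(2*x)/40 + sin(2*x)/20 + cos(4*x)*exp(-2*x)/40 + 59*exp(-2*x)*sin(4*x)/80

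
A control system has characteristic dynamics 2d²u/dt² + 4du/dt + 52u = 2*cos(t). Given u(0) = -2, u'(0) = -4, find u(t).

Divide through by 2: u'' + 2u' + 26u = cos(t).
Characteristic equation r² + 2r + 26 = 0 has discriminant (2)² - 4·(26) = -100 < 0, so r = -1 ± 5i.
Hence u_h = C1*cos(5*t)*exp(-t) + C2*exp(-t)*sin(5*t).
Try u_p = A*cos(t) + B*sin(t). Substituting and equating the coefficients of cos(t) and sin(t) gives A = 25/629, B = 2/629, so u_p = 2*sin(t)/629 + 25*cos(t)/629.
General solution: u = 2*sin(t)/629 + 25*cos(t)/629 + C1*cos(5*t)*exp(-t) + C2*exp(-t)*sin(5*t).
Apply the initial conditions: u(0) = 25/629 + C1 = -2 and u'(0) = 2/629 - C1 + 5*C2 = -4. Solving gives C1 = -1283/629, C2 = -3801/3145.

u = 2*sin(t)/629 + 25*cos(t)/629 - 3801*exp(-t)*sin(5*t)/3145 - 1283*cos(5*t)*exp(-t)/629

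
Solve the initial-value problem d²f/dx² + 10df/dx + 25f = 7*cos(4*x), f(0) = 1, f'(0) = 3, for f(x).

f = 63*cos(4*x)/1681 + 280*sin(4*x)/1681 + 1618*exp(-5*x)/1681 + 293*x*exp(-5*x)/41

Characteristic equation r² + 10r + 25 = 0 has discriminant (10)² - 4·(25) = 0, so r = -5 is a repeated root.
Hence f_h = (C1 + C2*x)*exp(-5*x).
Try f_p = A*cos(4*x) + B*sin(4*x). Substituting and equating the coefficients of cos(4x) and sin(4x) gives A = 63/1681, B = 280/1681, so f_p = 63*cos(4*x)/1681 + 280*sin(4*x)/1681.
General solution: f = 63*cos(4*x)/1681 + 280*sin(4*x)/1681 + C1*exp(-5*x) + C2*x*exp(-5*x).
Apply the initial conditions: f(0) = 63/1681 + C1 = 1 and f'(0) = 1120/1681 + C2 - 5*C1 = 3. Solving gives C1 = 1618/1681, C2 = 293/41.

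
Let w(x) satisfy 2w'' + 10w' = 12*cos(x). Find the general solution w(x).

Divide through by 2: w'' + 5w' = 6*cos(x).
Characteristic equation r² + 5r = 0 factors as (r + 5)r = 0, so r = -5, 0.
Hence w_h = C1*exp(-5*x) + C2.
Try w_p = A*cos(x) + B*sin(x). Substituting and equating the coefficients of cos(x) and sin(x) gives A = -3/13, B = 15/13, so w_p = -3*cos(x)/13 + 15*sin(x)/13.

w = C2 - 3*cos(x)/13 + 15*sin(x)/13 + C1*exp(-5*x)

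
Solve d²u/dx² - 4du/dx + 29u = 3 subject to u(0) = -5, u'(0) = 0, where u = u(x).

Characteristic equation r² - 4r + 29 = 0 has discriminant (-4)² - 4·(29) = -100 < 0, so r = 2 ± 5i.
Hence u_h = C1*cos(5*x)*exp(2*x) + C2*exp(2*x)*sin(5*x).
For the particular solution try u_p = A0. Substituting and matching coefficients of each power of x gives A0 = 3/29, so u_p = 3/29.
General solution: u = 3/29 + C1*cos(5*x)*exp(2*x) + C2*exp(2*x)*sin(5*x).
Apply the initial conditions: u(0) = 3/29 + C1 = -5 and u'(0) = 2*C1 + 5*C2 = 0. Solving gives C1 = -148/29, C2 = 296/145.

u = 3/29 - 148*cos(5*x)*exp(2*x)/29 + 296*exp(2*x)*sin(5*x)/145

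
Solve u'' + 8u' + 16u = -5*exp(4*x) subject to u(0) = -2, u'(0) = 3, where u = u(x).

Characteristic equation r² + 8r + 16 = 0 has discriminant (8)² - 4·(16) = 0, so r = -4 is a repeated root.
Hence u_h = (C1 + C2*x)*exp(-4*x).
Try u_p = A*exp(4*x). Substituting into the equation and dividing by exp(4*x) gives A = -5/64, so u_p = -5*exp(4*x)/64.
General solution: u = -5*exp(4*x)/64 + C1*exp(-4*x) + C2*x*exp(-4*x).
Apply the initial conditions: u(0) = -5/64 + C1 = -2 and u'(0) = -5/16 + C2 - 4*C1 = 3. Solving gives C1 = -123/64, C2 = -35/8.

u = -123*exp(-4*x)/64 - 5*exp(4*x)/64 - 35*x*exp(-4*x)/8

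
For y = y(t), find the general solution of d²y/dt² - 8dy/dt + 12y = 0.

y = C1*exp(2*t) + C2*exp(6*t)

Characteristic equation r² - 8r + 12 = 0 factors as (r - 2)(r - 6) = 0, so r = 2, 6.
Hence y_h = C1*exp(2*t) + C2*exp(6*t).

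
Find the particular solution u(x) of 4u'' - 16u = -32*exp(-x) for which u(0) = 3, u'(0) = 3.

u = -5*exp(-2*x)/4 + 8*exp(-x)/3 + 19*exp(2*x)/12

Divide through by 4: u'' - 4u = -8*exp(-x).
Characteristic equation r² - 4 = 0 factors as (r - 2)(r + 2) = 0, so r = 2, -2.
Hence u_h = C1*exp(2*x) + C2*exp(-2*x).
Try u_p = A*exp(-x). Substituting into the equation and dividing by exp(-x) gives A = 8/3, so u_p = 8*exp(-x)/3.
General solution: u = 8*exp(-x)/3 + C1*exp(2*x) + C2*exp(-2*x).
Apply the initial conditions: u(0) = 8/3 + C1 + C2 = 3 and u'(0) = -8/3 - 2*C2 + 2*C1 = 3. Solving gives C1 = 19/12, C2 = -5/4.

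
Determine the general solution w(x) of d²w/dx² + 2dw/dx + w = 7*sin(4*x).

w = -105*sin(4*x)/289 - 56*cos(4*x)/289 + C1*exp(-x) + C2*x*exp(-x)

Characteristic equation r² + 2r + 1 = 0 has discriminant (2)² - 4·(1) = 0, so r = -1 is a repeated root.
Hence w_h = (C1 + C2*x)*exp(-x).
Try w_p = A*cos(4*x) + B*sin(4*x). Substituting and equating the coefficients of cos(4x) and sin(4x) gives A = -56/289, B = -105/289, so w_p = -105*sin(4*x)/289 - 56*cos(4*x)/289.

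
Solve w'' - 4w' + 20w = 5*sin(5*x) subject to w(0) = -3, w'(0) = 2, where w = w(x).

Characteristic equation r² - 4r + 20 = 0 has discriminant (-4)² - 4·(20) = -64 < 0, so r = 2 ± 4i.
Hence w_h = C1*cos(4*x)*exp(2*x) + C2*exp(2*x)*sin(4*x).
Try w_p = A*cos(5*x) + B*sin(5*x). Substituting and equating the coefficients of cos(5x) and sin(5x) gives A = 4/17, B = -1/17, so w_p = -sin(5*x)/17 + 4*cos(5*x)/17.
General solution: w = -sin(5*x)/17 + 4*cos(5*x)/17 + C1*cos(4*x)*exp(2*x) + C2*exp(2*x)*sin(4*x).
Apply the initial conditions: w(0) = 4/17 + C1 = -3 and w'(0) = -5/17 + 2*C1 + 4*C2 = 2. Solving gives C1 = -55/17, C2 = 149/68.

w = -sin(5*x)/17 + 4*cos(5*x)/17 - 55*cos(4*x)*exp(2*x)/17 + 149*exp(2*x)*sin(4*x)/68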